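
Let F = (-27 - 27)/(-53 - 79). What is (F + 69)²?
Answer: 2331729/484 ≈ 4817.6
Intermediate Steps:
F = 9/22 (F = -54/(-132) = -54*(-1/132) = 9/22 ≈ 0.40909)
(F + 69)² = (9/22 + 69)² = (1527/22)² = 2331729/484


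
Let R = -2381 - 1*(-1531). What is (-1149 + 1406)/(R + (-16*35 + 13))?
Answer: -257/1397 ≈ -0.18397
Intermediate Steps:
R = -850 (R = -2381 + 1531 = -850)
(-1149 + 1406)/(R + (-16*35 + 13)) = (-1149 + 1406)/(-850 + (-16*35 + 13)) = 257/(-850 + (-560 + 13)) = 257/(-850 - 547) = 257/(-1397) = 257*(-1/1397) = -257/1397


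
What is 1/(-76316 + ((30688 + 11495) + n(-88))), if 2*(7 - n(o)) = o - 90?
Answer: -1/34037 ≈ -2.9380e-5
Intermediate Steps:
n(o) = 52 - o/2 (n(o) = 7 - (o - 90)/2 = 7 - (-90 + o)/2 = 7 + (45 - o/2) = 52 - o/2)
1/(-76316 + ((30688 + 11495) + n(-88))) = 1/(-76316 + ((30688 + 11495) + (52 - ½*(-88)))) = 1/(-76316 + (42183 + (52 + 44))) = 1/(-76316 + (42183 + 96)) = 1/(-76316 + 42279) = 1/(-34037) = -1/34037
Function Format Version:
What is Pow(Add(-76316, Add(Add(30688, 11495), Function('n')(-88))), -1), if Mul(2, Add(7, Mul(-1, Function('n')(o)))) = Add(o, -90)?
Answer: Rational(-1, 34037) ≈ -2.9380e-5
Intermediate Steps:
Function('n')(o) = Add(52, Mul(Rational(-1, 2), o)) (Function('n')(o) = Add(7, Mul(Rational(-1, 2), Add(o, -90))) = Add(7, Mul(Rational(-1, 2), Add(-90, o))) = Add(7, Add(45, Mul(Rational(-1, 2), o))) = Add(52, Mul(Rational(-1, 2), o)))
Pow(Add(-76316, Add(Add(30688, 11495), Function('n')(-88))), -1) = Pow(Add(-76316, Add(Add(30688, 11495), Add(52, Mul(Rational(-1, 2), -88)))), -1) = Pow(Add(-76316, Add(42183, Add(52, 44))), -1) = Pow(Add(-76316, Add(42183, 96)), -1) = Pow(Add(-76316, 42279), -1) = Pow(-34037, -1) = Rational(-1, 34037)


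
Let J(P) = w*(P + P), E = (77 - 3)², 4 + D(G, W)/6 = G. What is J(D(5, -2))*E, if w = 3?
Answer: 197136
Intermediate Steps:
D(G, W) = -24 + 6*G
E = 5476 (E = 74² = 5476)
J(P) = 6*P (J(P) = 3*(P + P) = 3*(2*P) = 6*P)
J(D(5, -2))*E = (6*(-24 + 6*5))*5476 = (6*(-24 + 30))*5476 = (6*6)*5476 = 36*5476 = 197136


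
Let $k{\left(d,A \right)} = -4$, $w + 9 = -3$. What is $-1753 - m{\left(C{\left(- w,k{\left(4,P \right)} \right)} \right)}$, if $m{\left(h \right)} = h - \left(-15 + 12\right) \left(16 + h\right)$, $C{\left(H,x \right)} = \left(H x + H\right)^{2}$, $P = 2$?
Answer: $-6985$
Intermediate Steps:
$w = -12$ ($w = -9 - 3 = -12$)
$C{\left(H,x \right)} = \left(H + H x\right)^{2}$
$m{\left(h \right)} = 48 + 4 h$ ($m{\left(h \right)} = h - - 3 \left(16 + h\right) = h - \left(-48 - 3 h\right) = h + \left(48 + 3 h\right) = 48 + 4 h$)
$-1753 - m{\left(C{\left(- w,k{\left(4,P \right)} \right)} \right)} = -1753 - \left(48 + 4 \left(\left(-1\right) \left(-12\right)\right)^{2} \left(1 - 4\right)^{2}\right) = -1753 - \left(48 + 4 \cdot 12^{2} \left(-3\right)^{2}\right) = -1753 - \left(48 + 4 \cdot 144 \cdot 9\right) = -1753 - \left(48 + 4 \cdot 1296\right) = -1753 - \left(48 + 5184\right) = -1753 - 5232 = -6985$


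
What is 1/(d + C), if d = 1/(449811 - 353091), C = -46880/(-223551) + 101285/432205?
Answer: 623004856989840/276652293712877 ≈ 2.2519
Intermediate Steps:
C = 8580826687/19323971991 (C = -46880*(-1/223551) + 101285*(1/432205) = 46880/223551 + 20257/86441 = 8580826687/19323971991 ≈ 0.44405)
d = 1/96720 ≈ 1.0339e-5
1/(d + C) = 1/(1/96720 + 8580826687/19323971991) = 1/(276652293712877/623004856989840) = 623004856989840/276652293712877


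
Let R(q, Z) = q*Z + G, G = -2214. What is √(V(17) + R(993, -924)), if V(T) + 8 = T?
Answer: 3*I*√102193 ≈ 959.03*I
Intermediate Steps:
R(q, Z) = -2214 + Z*q (R(q, Z) = q*Z - 2214 = Z*q - 2214 = -2214 + Z*q)
V(T) = -8 + T
√(V(17) + R(993, -924)) = √((-8 + 17) + (-2214 - 924*993)) = √(9 + (-2214 - 917532)) = √(9 - 919746) = √(-919737) = 3*I*√102193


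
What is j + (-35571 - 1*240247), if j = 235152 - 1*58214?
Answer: -98880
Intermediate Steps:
j = 176938 (j = 235152 - 58214 = 176938)
j + (-35571 - 1*240247) = 176938 + (-35571 - 1*240247) = 176938 + (-35571 - 240247) = 176938 - 275818 = -98880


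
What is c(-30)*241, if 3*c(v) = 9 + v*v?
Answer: 73023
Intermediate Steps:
c(v) = 3 + v²/3 (c(v) = (9 + v*v)/3 = (9 + v²)/3 = 3 + v²/3)
c(-30)*241 = (3 + (⅓)*(-30)²)*241 = (3 + (⅓)*900)*241 = (3 + 300)*241 = 303*241 = 73023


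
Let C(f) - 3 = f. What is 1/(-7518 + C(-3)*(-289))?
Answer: -1/7518 ≈ -0.00013301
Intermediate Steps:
C(f) = 3 + f
1/(-7518 + C(-3)*(-289)) = 1/(-7518 + (3 - 3)*(-289)) = 1/(-7518 + 0*(-289)) = 1/(-7518 + 0) = 1/(-7518) = -1/7518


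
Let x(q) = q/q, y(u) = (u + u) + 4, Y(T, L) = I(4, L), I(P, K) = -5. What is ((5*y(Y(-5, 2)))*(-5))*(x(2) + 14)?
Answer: 2250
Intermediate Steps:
Y(T, L) = -5
y(u) = 4 + 2*u (y(u) = 2*u + 4 = 4 + 2*u)
x(q) = 1
((5*y(Y(-5, 2)))*(-5))*(x(2) + 14) = ((5*(4 + 2*(-5)))*(-5))*(1 + 14) = ((5*(4 - 10))*(-5))*15 = ((5*(-6))*(-5))*15 = -30*(-5)*15 = 150*15 = 2250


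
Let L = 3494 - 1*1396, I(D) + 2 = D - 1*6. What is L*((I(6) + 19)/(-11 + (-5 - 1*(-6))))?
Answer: -17833/5 ≈ -3566.6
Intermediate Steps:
I(D) = -8 + D (I(D) = -2 + (D - 1*6) = -2 + (D - 6) = -2 + (-6 + D) = -8 + D)
L = 2098 (L = 3494 - 1396 = 2098)
L*((I(6) + 19)/(-11 + (-5 - 1*(-6)))) = 2098*(((-8 + 6) + 19)/(-11 + (-5 - 1*(-6)))) = 2098*((-2 + 19)/(-11 + (-5 + 6))) = 2098*(17/(-11 + 1)) = 2098*(17/(-10)) = 2098*(17*(-⅒)) = 2098*(-17/10) = -17833/5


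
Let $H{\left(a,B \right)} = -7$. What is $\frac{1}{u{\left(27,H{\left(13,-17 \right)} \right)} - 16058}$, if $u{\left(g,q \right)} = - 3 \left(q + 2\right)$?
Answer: $- \frac{1}{16043} \approx -6.2332 \cdot 10^{-5}$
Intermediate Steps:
$u{\left(g,q \right)} = -6 - 3 q$ ($u{\left(g,q \right)} = - 3 \left(2 + q\right) = -6 - 3 q$)
$\frac{1}{u{\left(27,H{\left(13,-17 \right)} \right)} - 16058} = \frac{1}{\left(-6 - -21\right) - 16058} = \frac{1}{\left(-6 + 21\right) - 16058} = \frac{1}{15 - 16058} = \frac{1}{-16043} = - \frac{1}{16043}$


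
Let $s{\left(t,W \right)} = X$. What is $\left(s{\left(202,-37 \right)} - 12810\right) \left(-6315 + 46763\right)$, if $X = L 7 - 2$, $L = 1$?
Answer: $-517936640$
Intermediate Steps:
$X = 5$ ($X = 1 \cdot 7 - 2 = 7 - 2 = 5$)
$s{\left(t,W \right)} = 5$
$\left(s{\left(202,-37 \right)} - 12810\right) \left(-6315 + 46763\right) = \left(5 - 12810\right) \left(-6315 + 46763\right) = \left(-12805\right) 40448 = -517936640$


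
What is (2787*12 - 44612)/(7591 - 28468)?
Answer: 11168/20877 ≈ 0.53494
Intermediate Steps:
(2787*12 - 44612)/(7591 - 28468) = (33444 - 44612)/(-20877) = -11168*(-1/20877) = 11168/20877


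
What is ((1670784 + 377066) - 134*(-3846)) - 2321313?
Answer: 241901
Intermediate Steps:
((1670784 + 377066) - 134*(-3846)) - 2321313 = (2047850 + 515364) - 2321313 = 2563214 - 2321313 = 241901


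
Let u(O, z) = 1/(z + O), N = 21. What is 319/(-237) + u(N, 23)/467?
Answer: -6554575/4869876 ≈ -1.3459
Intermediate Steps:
u(O, z) = 1/(O + z)
319/(-237) + u(N, 23)/467 = 319/(-237) + 1/((21 + 23)*467) = 319*(-1/237) + (1/467)/44 = -319/237 + (1/44)*(1/467) = -319/237 + 1/20548 = -6554575/4869876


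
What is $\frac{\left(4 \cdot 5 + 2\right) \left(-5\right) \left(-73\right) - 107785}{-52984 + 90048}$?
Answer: $- \frac{99755}{37064} \approx -2.6914$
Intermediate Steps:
$\frac{\left(4 \cdot 5 + 2\right) \left(-5\right) \left(-73\right) - 107785}{-52984 + 90048} = \frac{\left(20 + 2\right) \left(-5\right) \left(-73\right) - 107785}{37064} = \left(22 \left(-5\right) \left(-73\right) - 107785\right) \frac{1}{37064} = \left(\left(-110\right) \left(-73\right) - 107785\right) \frac{1}{37064} = \left(8030 - 107785\right) \frac{1}{37064} = \left(-99755\right) \frac{1}{37064} = - \frac{99755}{37064}$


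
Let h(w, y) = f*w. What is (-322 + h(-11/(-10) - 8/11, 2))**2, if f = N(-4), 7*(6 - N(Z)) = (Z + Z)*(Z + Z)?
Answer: 127938721/1225 ≈ 1.0444e+5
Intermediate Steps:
N(Z) = 6 - 4*Z**2/7 (N(Z) = 6 - (Z + Z)*(Z + Z)/7 = 6 - 2*Z*2*Z/7 = 6 - 4*Z**2/7)
f = -22/7 (f = 6 - 4/7*(-4)**2 = 6 - 4/7*16 = 6 - 64/7 = -22/7 ≈ -3.1429)
h(w, y) = -22*w/7
(-322 + h(-11/(-10) - 8/11, 2))**2 = (-322 - 22*(-11/(-10) - 8/11)/7)**2 = (-322 - 22*(-11*(-1/10) - 8*1/11)/7)**2 = (-322 - 22*(11/10 - 8/11)/7)**2 = (-322 - 22/7*41/110)**2 = (-322 - 41/35)**2 = (-11311/35)**2 = 127938721/1225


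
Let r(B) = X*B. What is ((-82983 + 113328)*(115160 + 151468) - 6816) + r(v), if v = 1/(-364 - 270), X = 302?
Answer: 2564789890397/317 ≈ 8.0908e+9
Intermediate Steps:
v = -1/634 (v = 1/(-634) = -1/634 ≈ -0.0015773)
r(B) = 302*B
((-82983 + 113328)*(115160 + 151468) - 6816) + r(v) = ((-82983 + 113328)*(115160 + 151468) - 6816) + 302*(-1/634) = (30345*266628 - 6816) - 151/317 = (8090826660 - 6816) - 151/317 = 8090819844 - 151/317 = 2564789890397/317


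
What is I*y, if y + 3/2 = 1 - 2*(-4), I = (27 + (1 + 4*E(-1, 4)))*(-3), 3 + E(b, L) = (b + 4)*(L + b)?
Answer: -1170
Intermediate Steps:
E(b, L) = -3 + (4 + b)*(L + b) (E(b, L) = -3 + (b + 4)*(L + b) = -3 + (4 + b)*(L + b))
I = -156 (I = (27 + (1 + 4*(-3 + (-1)² + 4*4 + 4*(-1) + 4*(-1))))*(-3) = (27 + (1 + 4*(-3 + 1 + 16 - 4 - 4)))*(-3) = (27 + (1 + 4*6))*(-3) = (27 + (1 + 24))*(-3) = (27 + 25)*(-3) = 52*(-3) = -156)
y = 15/2 (y = -3/2 + (1 - 2*(-4)) = -3/2 + (1 + 8) = -3/2 + 9 = 15/2 ≈ 7.5000)
I*y = -156*15/2 = -1170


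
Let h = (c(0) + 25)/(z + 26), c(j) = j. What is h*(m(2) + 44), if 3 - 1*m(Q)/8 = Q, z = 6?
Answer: 325/8 ≈ 40.625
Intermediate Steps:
h = 25/32 (h = (0 + 25)/(6 + 26) = 25/32 ≈ 0.78125)
m(Q) = 24 - 8*Q
h*(m(2) + 44) = 25*((24 - 8*2) + 44)/32 = 25*((24 - 16) + 44)/32 = 25*(8 + 44)/32 = (25/32)*52 = 325/8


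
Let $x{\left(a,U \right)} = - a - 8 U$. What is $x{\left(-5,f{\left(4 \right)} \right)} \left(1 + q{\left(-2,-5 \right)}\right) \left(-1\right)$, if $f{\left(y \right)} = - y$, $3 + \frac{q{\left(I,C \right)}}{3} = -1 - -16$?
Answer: $-1369$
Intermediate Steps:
$q{\left(I,C \right)} = 36$ ($q{\left(I,C \right)} = -9 + 3 \left(-1 - -16\right) = -9 + 3 \left(-1 + 16\right) = -9 + 3 \cdot 15 = -9 + 45 = 36$)
$x{\left(-5,f{\left(4 \right)} \right)} \left(1 + q{\left(-2,-5 \right)}\right) \left(-1\right) = \left(\left(-1\right) \left(-5\right) - 8 \left(\left(-1\right) 4\right)\right) \left(1 + 36\right) \left(-1\right) = \left(5 - -32\right) 37 \left(-1\right) = \left(5 + 32\right) \left(-37\right) = 37 \left(-37\right) = -1369$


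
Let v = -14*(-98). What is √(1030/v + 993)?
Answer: √9543982/98 ≈ 31.524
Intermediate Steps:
v = 1372
√(1030/v + 993) = √(1030/1372 + 993) = √(1030*(1/1372) + 993) = √(515/686 + 993) = √(681713/686) = √9543982/98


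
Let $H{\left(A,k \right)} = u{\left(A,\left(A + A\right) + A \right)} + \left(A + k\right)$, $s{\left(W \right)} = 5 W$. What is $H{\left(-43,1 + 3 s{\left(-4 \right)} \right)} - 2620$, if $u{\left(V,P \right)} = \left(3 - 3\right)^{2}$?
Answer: $-2722$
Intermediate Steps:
$u{\left(V,P \right)} = 0$ ($u{\left(V,P \right)} = 0^{2} = 0$)
$H{\left(A,k \right)} = A + k$ ($H{\left(A,k \right)} = 0 + \left(A + k\right) = A + k$)
$H{\left(-43,1 + 3 s{\left(-4 \right)} \right)} - 2620 = \left(-43 + \left(1 + 3 \cdot 5 \left(-4\right)\right)\right) - 2620 = \left(-43 + \left(1 + 3 \left(-20\right)\right)\right) - 2620 = \left(-43 + \left(1 - 60\right)\right) - 2620 = \left(-43 - 59\right) - 2620 = -102 - 2620 = -2722$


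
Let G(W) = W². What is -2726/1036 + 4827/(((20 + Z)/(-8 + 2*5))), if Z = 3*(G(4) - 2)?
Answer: 2458133/16058 ≈ 153.08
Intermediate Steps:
Z = 42 (Z = 3*(4² - 2) = 3*(16 - 2) = 3*14 = 42)
-2726/1036 + 4827/(((20 + Z)/(-8 + 2*5))) = -2726/1036 + 4827/(((20 + 42)/(-8 + 2*5))) = -2726*1/1036 + 4827/((62/(-8 + 10))) = -1363/518 + 4827/((62/2)) = -1363/518 + 4827/(((½)*62)) = -1363/518 + 4827/31 = 2458133/16058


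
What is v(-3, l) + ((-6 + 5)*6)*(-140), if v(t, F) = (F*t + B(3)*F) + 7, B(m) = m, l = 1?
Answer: 847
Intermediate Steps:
v(t, F) = 7 + 3*F + F*t (v(t, F) = (F*t + 3*F) + 7 = (3*F + F*t) + 7 = 7 + 3*F + F*t)
v(-3, l) + ((-6 + 5)*6)*(-140) = (7 + 3*1 + 1*(-3)) + ((-6 + 5)*6)*(-140) = (7 + 3 - 3) - 1*6*(-140) = 7 - 6*(-140) = 7 + 840 = 847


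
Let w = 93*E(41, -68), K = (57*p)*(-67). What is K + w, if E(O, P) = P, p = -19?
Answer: 66237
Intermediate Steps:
K = 72561 (K = (57*(-19))*(-67) = -1083*(-67) = 72561)
w = -6324 (w = 93*(-68) = -6324)
K + w = 72561 - 6324 = 66237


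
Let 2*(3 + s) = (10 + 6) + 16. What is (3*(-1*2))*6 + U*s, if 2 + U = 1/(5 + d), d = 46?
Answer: -3149/51 ≈ -61.745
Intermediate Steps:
s = 13 (s = -3 + ((10 + 6) + 16)/2 = -3 + (16 + 16)/2 = -3 + (½)*32 = -3 + 16 = 13)
U = -101/51 (U = -2 + 1/(5 + 46) = -2 + 1/51 = -101/51 ≈ -1.9804)
(3*(-1*2))*6 + U*s = (3*(-1*2))*6 - 101/51*13 = (3*(-2))*6 - 1313/51 = -6*6 - 1313/51 = -36 - 1313/51 = -3149/51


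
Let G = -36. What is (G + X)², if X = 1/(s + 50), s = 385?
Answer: 245204281/189225 ≈ 1295.8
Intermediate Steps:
X = 1/435 (X = 1/(385 + 50) = 1/435 ≈ 0.0022989)
(G + X)² = (-36 + 1/435)² = (-15659/435)² = 245204281/189225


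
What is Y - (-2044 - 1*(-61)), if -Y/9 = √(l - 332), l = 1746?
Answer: 1983 - 9*√1414 ≈ 1644.6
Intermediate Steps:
Y = -9*√1414 (Y = -9*√(1746 - 332) = -9*√1414 ≈ -338.43)
Y - (-2044 - 1*(-61)) = -9*√1414 - (-2044 - 1*(-61)) = -9*√1414 - (-2044 + 61) = -9*√1414 - 1*(-1983) = -9*√1414 + 1983 = 1983 - 9*√1414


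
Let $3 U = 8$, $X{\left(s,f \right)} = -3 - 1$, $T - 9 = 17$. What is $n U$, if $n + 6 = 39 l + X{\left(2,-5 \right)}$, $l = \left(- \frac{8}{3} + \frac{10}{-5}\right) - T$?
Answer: $-3216$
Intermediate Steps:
$T = 26$ ($T = 9 + 17 = 26$)
$X{\left(s,f \right)} = -4$
$l = - \frac{92}{3}$ ($l = \left(- \frac{8}{3} + \frac{10}{-5}\right) - 26 = \left(\left(-8\right) \frac{1}{3} + 10 \left(- \frac{1}{5}\right)\right) - 26 = \left(- \frac{8}{3} - 2\right) - 26 = - \frac{14}{3} - 26 = - \frac{92}{3} \approx -30.667$)
$U = \frac{8}{3}$ ($U = \frac{1}{3} \cdot 8 = \frac{8}{3} \approx 2.6667$)
$n = -1206$ ($n = -6 + \left(39 \left(- \frac{92}{3}\right) - 4\right) = -6 - 1200 = -1206$)
$n U = \left(-1206\right) \frac{8}{3} = -3216$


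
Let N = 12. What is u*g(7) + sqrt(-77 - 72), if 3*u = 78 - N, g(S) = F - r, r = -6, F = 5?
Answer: 242 + I*sqrt(149) ≈ 242.0 + 12.207*I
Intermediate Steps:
g(S) = 11 (g(S) = 5 - 1*(-6) = 5 + 6 = 11)
u = 22 (u = (78 - 1*12)/3 = (78 - 12)/3 = (1/3)*66 = 22)
u*g(7) + sqrt(-77 - 72) = 22*11 + sqrt(-77 - 72) = 242 + sqrt(-149) = 242 + I*sqrt(149)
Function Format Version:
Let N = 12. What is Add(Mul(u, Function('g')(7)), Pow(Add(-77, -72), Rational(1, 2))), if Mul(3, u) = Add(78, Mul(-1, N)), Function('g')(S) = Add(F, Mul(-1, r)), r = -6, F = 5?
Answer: Add(242, Mul(I, Pow(149, Rational(1, 2)))) ≈ Add(242.00, Mul(12.207, I))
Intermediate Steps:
Function('g')(S) = 11 (Function('g')(S) = Add(5, Mul(-1, -6)) = Add(5, 6) = 11)
u = 22 (u = Mul(Rational(1, 3), Add(78, Mul(-1, 12))) = Mul(Rational(1, 3), Add(78, -12)) = Mul(Rational(1, 3), 66) = 22)
Add(Mul(u, Function('g')(7)), Pow(Add(-77, -72), Rational(1, 2))) = Add(Mul(22, 11), Pow(Add(-77, -72), Rational(1, 2))) = Add(242, Pow(-149, Rational(1, 2))) = Add(242, Mul(I, Pow(149, Rational(1, 2))))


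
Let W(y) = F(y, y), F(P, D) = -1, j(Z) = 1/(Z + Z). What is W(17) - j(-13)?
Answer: -25/26 ≈ -0.96154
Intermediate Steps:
j(Z) = 1/(2*Z)
W(y) = -1
W(17) - j(-13) = -1 - 1/(2*(-13)) = -1 - (-1)/(2*13) = -1 - 1*(-1/26) = -1 + 1/26 = -25/26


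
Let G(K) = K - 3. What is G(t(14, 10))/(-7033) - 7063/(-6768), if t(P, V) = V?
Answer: 49626703/47599344 ≈ 1.0426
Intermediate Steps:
G(K) = -3 + K
G(t(14, 10))/(-7033) - 7063/(-6768) = (-3 + 10)/(-7033) - 7063/(-6768) = 7*(-1/7033) - 7063*(-1/6768) = -7/7033 + 7063/6768 = 49626703/47599344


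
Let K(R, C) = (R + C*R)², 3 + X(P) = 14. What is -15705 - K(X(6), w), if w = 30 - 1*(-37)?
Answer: -575209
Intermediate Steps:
w = 67 (w = 30 + 37 = 67)
X(P) = 11 (X(P) = -3 + 14 = 11)
-15705 - K(X(6), w) = -15705 - 11²*(1 + 67)² = -15705 - 121*68² = -15705 - 121*4624 = -15705 - 1*559504 = -15705 - 559504 = -575209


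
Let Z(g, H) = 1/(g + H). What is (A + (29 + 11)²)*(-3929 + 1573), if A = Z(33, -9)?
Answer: -22618189/6 ≈ -3.7697e+6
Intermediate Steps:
Z(g, H) = 1/(H + g)
A = 1/24 (A = 1/(-9 + 33) = 1/24 ≈ 0.041667)
(A + (29 + 11)²)*(-3929 + 1573) = (1/24 + (29 + 11)²)*(-3929 + 1573) = (1/24 + 40²)*(-2356) = (1/24 + 1600)*(-2356) = (38401/24)*(-2356) = -22618189/6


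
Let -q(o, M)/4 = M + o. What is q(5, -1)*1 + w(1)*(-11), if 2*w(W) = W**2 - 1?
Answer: -16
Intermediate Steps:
q(o, M) = -4*M - 4*o (q(o, M) = -4*(M + o) = -4*M - 4*o)
w(W) = -1/2 + W**2/2 (w(W) = (W**2 - 1)/2 = (-1 + W**2)/2 = -1/2 + W**2/2)
q(5, -1)*1 + w(1)*(-11) = (-4*(-1) - 4*5)*1 + (-1/2 + (1/2)*1**2)*(-11) = (4 - 20)*1 + (-1/2 + (1/2)*1)*(-11) = -16*1 + (-1/2 + 1/2)*(-11) = -16 + 0*(-11) = -16 + 0 = -16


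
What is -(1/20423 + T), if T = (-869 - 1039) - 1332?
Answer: 66170519/20423 ≈ 3240.0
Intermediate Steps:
T = -3240 (T = -1908 - 1332 = -3240)
-(1/20423 + T) = -(1/20423 - 3240) = -1*(-66170519/20423) = 66170519/20423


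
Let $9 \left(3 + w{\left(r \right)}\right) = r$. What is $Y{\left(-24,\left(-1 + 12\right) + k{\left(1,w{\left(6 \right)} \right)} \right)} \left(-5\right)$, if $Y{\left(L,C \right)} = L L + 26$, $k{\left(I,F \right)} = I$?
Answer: $-3010$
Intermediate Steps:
$w{\left(r \right)} = -3 + \frac{r}{9}$
$Y{\left(L,C \right)} = 26 + L^{2}$ ($Y{\left(L,C \right)} = L^{2} + 26 = 26 + L^{2}$)
$Y{\left(-24,\left(-1 + 12\right) + k{\left(1,w{\left(6 \right)} \right)} \right)} \left(-5\right) = \left(26 + \left(-24\right)^{2}\right) \left(-5\right) = \left(26 + 576\right) \left(-5\right) = 602 \left(-5\right) = -3010$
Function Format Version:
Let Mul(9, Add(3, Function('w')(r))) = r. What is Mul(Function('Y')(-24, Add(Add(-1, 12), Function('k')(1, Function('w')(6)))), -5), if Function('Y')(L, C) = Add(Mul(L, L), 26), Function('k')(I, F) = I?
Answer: -3010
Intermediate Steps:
Function('w')(r) = Add(-3, Mul(Rational(1, 9), r))
Function('Y')(L, C) = Add(26, Pow(L, 2)) (Function('Y')(L, C) = Add(Pow(L, 2), 26) = Add(26, Pow(L, 2)))
Mul(Function('Y')(-24, Add(Add(-1, 12), Function('k')(1, Function('w')(6)))), -5) = Mul(Add(26, Pow(-24, 2)), -5) = Mul(Add(26, 576), -5) = Mul(602, -5) = -3010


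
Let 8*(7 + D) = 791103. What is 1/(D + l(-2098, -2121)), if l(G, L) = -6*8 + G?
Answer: 8/773879 ≈ 1.0338e-5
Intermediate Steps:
D = 791047/8 (D = -7 + (⅛)*791103 = -7 + 791103/8 = 791047/8 ≈ 98881.)
l(G, L) = -48 + G
1/(D + l(-2098, -2121)) = 1/(791047/8 + (-48 - 2098)) = 1/(791047/8 - 2146) = 1/(773879/8) = 8/773879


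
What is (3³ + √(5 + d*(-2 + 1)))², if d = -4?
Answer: 900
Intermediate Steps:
(3³ + √(5 + d*(-2 + 1)))² = (3³ + √(5 - 4*(-2 + 1)))² = (27 + √(5 - 4*(-1)))² = (27 + √(5 + 4))² = (27 + √9)² = (27 + 3)² = 30² = 900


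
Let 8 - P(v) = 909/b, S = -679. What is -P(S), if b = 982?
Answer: -6947/982 ≈ -7.0743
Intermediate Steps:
P(v) = 6947/982 (P(v) = 8 - 909/982 = 6947/982)
-P(S) = -1*6947/982 = -6947/982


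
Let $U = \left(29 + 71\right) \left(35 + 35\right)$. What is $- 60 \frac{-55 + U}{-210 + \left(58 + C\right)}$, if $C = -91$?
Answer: $\frac{46300}{27} \approx 1714.8$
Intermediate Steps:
$U = 7000$ ($U = 100 \cdot 70 = 7000$)
$- 60 \frac{-55 + U}{-210 + \left(58 + C\right)} = - 60 \frac{-55 + 7000}{-210 + \left(58 - 91\right)} = - 60 \frac{6945}{-210 - 33} = - 60 \frac{6945}{-243} = - 60 \cdot 6945 \left(- \frac{1}{243}\right) = \left(-60\right) \left(- \frac{2315}{81}\right) = \frac{46300}{27}$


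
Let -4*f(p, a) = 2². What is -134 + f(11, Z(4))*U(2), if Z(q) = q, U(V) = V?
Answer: -136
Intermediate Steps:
f(p, a) = -1 (f(p, a) = -¼*2² = -¼*4 = -1)
-134 + f(11, Z(4))*U(2) = -134 - 1*2 = -134 - 2 = -136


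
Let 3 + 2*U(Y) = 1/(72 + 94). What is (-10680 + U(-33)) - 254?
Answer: -3630585/332 ≈ -10936.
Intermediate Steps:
U(Y) = -497/332 (U(Y) = -3/2 + 1/(2*(72 + 94)) = -3/2 + (½)/166 = -3/2 + (½)*(1/166) = -3/2 + 1/332 = -497/332)
(-10680 + U(-33)) - 254 = (-10680 - 497/332) - 254 = -3546257/332 - 254 = -3630585/332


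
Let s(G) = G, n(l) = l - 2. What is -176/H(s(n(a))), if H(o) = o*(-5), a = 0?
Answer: -88/5 ≈ -17.600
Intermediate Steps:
n(l) = -2 + l
H(o) = -5*o
-176/H(s(n(a))) = -176*(-1/(5*(-2 + 0))) = -176/((-5*(-2))) = -176/10 = -176*⅒ = -88/5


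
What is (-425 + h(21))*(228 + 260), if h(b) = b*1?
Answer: -197152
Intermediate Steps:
h(b) = b
(-425 + h(21))*(228 + 260) = (-425 + 21)*(228 + 260) = -404*488 = -197152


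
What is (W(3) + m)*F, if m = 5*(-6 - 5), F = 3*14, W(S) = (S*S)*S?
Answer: -1176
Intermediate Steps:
W(S) = S**3 (W(S) = S**2*S = S**3)
F = 42
m = -55 (m = 5*(-11) = -55)
(W(3) + m)*F = (3**3 - 55)*42 = (27 - 55)*42 = -28*42 = -1176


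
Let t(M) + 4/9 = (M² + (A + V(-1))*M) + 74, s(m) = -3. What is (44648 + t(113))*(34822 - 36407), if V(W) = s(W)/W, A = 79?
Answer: -952282265/9 ≈ -1.0581e+8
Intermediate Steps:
V(W) = -3/W
t(M) = 662/9 + M² + 82*M (t(M) = -4/9 + ((M² + (79 - 3/(-1))*M) + 74) = -4/9 + ((M² + (79 - 3*(-1))*M) + 74) = -4/9 + ((M² + (79 + 3)*M) + 74) = -4/9 + ((M² + 82*M) + 74) = -4/9 + (74 + M² + 82*M) = 662/9 + M² + 82*M)
(44648 + t(113))*(34822 - 36407) = (44648 + (662/9 + 113² + 82*113))*(34822 - 36407) = (44648 + (662/9 + 12769 + 9266))*(-1585) = (44648 + 198977/9)*(-1585) = (600809/9)*(-1585) = -952282265/9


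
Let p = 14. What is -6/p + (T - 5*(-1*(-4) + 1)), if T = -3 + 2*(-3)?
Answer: -241/7 ≈ -34.429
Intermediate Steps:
T = -9 (T = -3 - 6 = -9)
-6/p + (T - 5*(-1*(-4) + 1)) = -6/14 + (-9 - 5*(-1*(-4) + 1)) = (1/14)*(-6) + (-9 - 5*(4 + 1)) = -3/7 + (-9 - 5*5) = -3/7 + (-9 - 25) = -3/7 - 34 = -241/7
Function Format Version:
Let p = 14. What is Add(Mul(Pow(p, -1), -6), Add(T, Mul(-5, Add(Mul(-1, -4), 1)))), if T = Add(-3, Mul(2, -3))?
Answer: Rational(-241, 7) ≈ -34.429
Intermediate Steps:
T = -9 (T = Add(-3, -6) = -9)
Add(Mul(Pow(p, -1), -6), Add(T, Mul(-5, Add(Mul(-1, -4), 1)))) = Add(Mul(Pow(14, -1), -6), Add(-9, Mul(-5, Add(Mul(-1, -4), 1)))) = Add(Mul(Rational(1, 14), -6), Add(-9, Mul(-5, Add(4, 1)))) = Add(Rational(-3, 7), Add(-9, Mul(-5, 5))) = Add(Rational(-3, 7), Add(-9, -25)) = Add(Rational(-3, 7), -34) = Rational(-241, 7)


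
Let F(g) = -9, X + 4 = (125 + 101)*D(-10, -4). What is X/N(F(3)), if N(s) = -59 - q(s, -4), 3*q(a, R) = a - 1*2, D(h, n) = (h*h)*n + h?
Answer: 138996/83 ≈ 1674.7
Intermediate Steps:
D(h, n) = h + n*h**2 (D(h, n) = h**2*n + h = n*h**2 + h = h + n*h**2)
X = -92664 (X = -4 + (125 + 101)*(-10*(1 - 10*(-4))) = -4 + 226*(-10*(1 + 40)) = -4 + 226*(-10*41) = -4 + 226*(-410) = -4 - 92660 = -92664)
q(a, R) = -2/3 + a/3 (q(a, R) = (a - 1*2)/3 = (a - 2)/3 = (-2 + a)/3 = -2/3 + a/3)
N(s) = -175/3 - s/3 (N(s) = -59 - (-2/3 + s/3) = -59 + (2/3 - s/3) = -175/3 - s/3)
X/N(F(3)) = -92664/(-175/3 - 1/3*(-9)) = -92664/(-175/3 + 3) = -92664/(-166/3) = -92664*(-3/166) = 138996/83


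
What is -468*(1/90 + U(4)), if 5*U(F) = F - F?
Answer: -26/5 ≈ -5.2000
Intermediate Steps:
U(F) = 0 (U(F) = (F - F)/5 = (⅕)*0 = 0)
-468*(1/90 + U(4)) = -468*(1/90 + 0) = -468*1/90 = -26/5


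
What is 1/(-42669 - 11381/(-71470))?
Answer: -71470/3049542049 ≈ -2.3436e-5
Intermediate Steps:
1/(-42669 - 11381/(-71470)) = 1/(-42669 - 11381*(-1/71470)) = 1/(-42669 + 11381/71470) = 1/(-3049542049/71470) = -71470/3049542049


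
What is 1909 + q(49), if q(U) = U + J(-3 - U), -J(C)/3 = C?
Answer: 2114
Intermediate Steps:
J(C) = -3*C
q(U) = 9 + 4*U (q(U) = U - 3*(-3 - U) = U + (9 + 3*U) = 9 + 4*U)
1909 + q(49) = 1909 + (9 + 4*49) = 1909 + (9 + 196) = 1909 + 205 = 2114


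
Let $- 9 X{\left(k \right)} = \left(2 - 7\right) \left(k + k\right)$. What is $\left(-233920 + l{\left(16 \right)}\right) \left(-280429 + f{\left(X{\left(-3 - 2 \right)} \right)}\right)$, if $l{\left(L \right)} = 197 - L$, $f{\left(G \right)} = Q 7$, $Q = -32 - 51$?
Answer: $65682996390$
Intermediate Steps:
$Q = -83$ ($Q = -32 - 51 = -83$)
$X{\left(k \right)} = \frac{10 k}{9}$ ($X{\left(k \right)} = - \frac{\left(2 - 7\right) \left(k + k\right)}{9} = - \frac{\left(-5\right) 2 k}{9} = - \frac{\left(-10\right) k}{9} = \frac{10 k}{9}$)
$f{\left(G \right)} = -581$ ($f{\left(G \right)} = \left(-83\right) 7 = -581$)
$\left(-233920 + l{\left(16 \right)}\right) \left(-280429 + f{\left(X{\left(-3 - 2 \right)} \right)}\right) = \left(-233920 + \left(197 - 16\right)\right) \left(-280429 - 581\right) = \left(-233920 + \left(197 - 16\right)\right) \left(-281010\right) = \left(-233920 + 181\right) \left(-281010\right) = \left(-233739\right) \left(-281010\right) = 65682996390$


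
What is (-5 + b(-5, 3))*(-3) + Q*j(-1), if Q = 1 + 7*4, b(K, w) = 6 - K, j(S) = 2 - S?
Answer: 69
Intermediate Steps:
Q = 29 (Q = 1 + 28 = 29)
(-5 + b(-5, 3))*(-3) + Q*j(-1) = (-5 + (6 - 1*(-5)))*(-3) + 29*(2 - 1*(-1)) = (-5 + (6 + 5))*(-3) + 29*(2 + 1) = (-5 + 11)*(-3) + 29*3 = 6*(-3) + 87 = -18 + 87 = 69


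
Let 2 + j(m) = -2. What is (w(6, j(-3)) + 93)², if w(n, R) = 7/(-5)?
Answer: 209764/25 ≈ 8390.6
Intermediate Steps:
j(m) = -4 (j(m) = -2 - 2 = -4)
w(n, R) = -7/5 (w(n, R) = 7*(-⅕) = -7/5)
(w(6, j(-3)) + 93)² = (-7/5 + 93)² = (458/5)² = 209764/25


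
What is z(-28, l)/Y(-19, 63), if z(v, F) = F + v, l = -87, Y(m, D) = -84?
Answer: 115/84 ≈ 1.3690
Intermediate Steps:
z(-28, l)/Y(-19, 63) = (-87 - 28)/(-84) = -115*(-1/84) = 115/84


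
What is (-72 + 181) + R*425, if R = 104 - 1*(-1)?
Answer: 44734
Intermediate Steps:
R = 105 (R = 104 + 1 = 105)
(-72 + 181) + R*425 = (-72 + 181) + 105*425 = 109 + 44625 = 44734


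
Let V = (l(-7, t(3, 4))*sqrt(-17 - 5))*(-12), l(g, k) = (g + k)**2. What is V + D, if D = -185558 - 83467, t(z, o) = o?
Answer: -269025 - 108*I*sqrt(22) ≈ -2.6903e+5 - 506.56*I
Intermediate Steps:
V = -108*I*sqrt(22) (V = ((-7 + 4)**2*sqrt(-17 - 5))*(-12) = ((-3)**2*sqrt(-22))*(-12) = (9*(I*sqrt(22)))*(-12) = (9*I*sqrt(22))*(-12) = -108*I*sqrt(22) ≈ -506.56*I)
D = -269025
V + D = -108*I*sqrt(22) - 269025 = -269025 - 108*I*sqrt(22)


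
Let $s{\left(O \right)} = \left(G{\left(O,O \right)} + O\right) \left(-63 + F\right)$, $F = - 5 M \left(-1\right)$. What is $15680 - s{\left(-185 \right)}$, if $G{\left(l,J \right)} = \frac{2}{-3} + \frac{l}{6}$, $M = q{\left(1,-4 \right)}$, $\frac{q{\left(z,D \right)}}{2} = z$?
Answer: $\frac{8411}{2} \approx 4205.5$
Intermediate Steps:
$q{\left(z,D \right)} = 2 z$
$M = 2$ ($M = 2 \cdot 1 = 2$)
$G{\left(l,J \right)} = - \frac{2}{3} + \frac{l}{6}$ ($G{\left(l,J \right)} = 2 \left(- \frac{1}{3}\right) + l \frac{1}{6} = - \frac{2}{3} + \frac{l}{6}$)
$F = 10$ ($F = \left(-5\right) 2 \left(-1\right) = \left(-10\right) \left(-1\right) = 10$)
$s{\left(O \right)} = \frac{106}{3} - \frac{371 O}{6}$ ($s{\left(O \right)} = \left(\left(- \frac{2}{3} + \frac{O}{6}\right) + O\right) \left(-63 + 10\right) = \left(- \frac{2}{3} + \frac{7 O}{6}\right) \left(-53\right) = \frac{106}{3} - \frac{371 O}{6}$)
$15680 - s{\left(-185 \right)} = 15680 - \left(\frac{106}{3} - - \frac{68635}{6}\right) = 15680 - \left(\frac{106}{3} + \frac{68635}{6}\right) = 15680 - \frac{22949}{2} = \frac{8411}{2}$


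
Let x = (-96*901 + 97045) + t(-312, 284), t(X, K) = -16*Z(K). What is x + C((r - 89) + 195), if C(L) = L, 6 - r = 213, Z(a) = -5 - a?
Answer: 15072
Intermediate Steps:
r = -207 (r = 6 - 1*213 = 6 - 213 = -207)
t(X, K) = 80 + 16*K (t(X, K) = -16*(-5 - K) = 80 + 16*K)
x = 15173 (x = (-96*901 + 97045) + (80 + 16*284) = (-86496 + 97045) + (80 + 4544) = 10549 + 4624 = 15173)
x + C((r - 89) + 195) = 15173 + ((-207 - 89) + 195) = 15173 + (-296 + 195) = 15173 - 101 = 15072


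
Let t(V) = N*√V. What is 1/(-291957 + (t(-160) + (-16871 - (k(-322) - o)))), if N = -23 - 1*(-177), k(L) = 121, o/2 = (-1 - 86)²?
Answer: -41973/12332671183 - 88*I*√10/12332671183 ≈ -3.4034e-6 - 2.2564e-8*I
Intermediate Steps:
o = 15138 (o = 2*(-1 - 86)² = 2*(-87)² = 2*7569 = 15138)
N = 154 (N = -23 + 177 = 154)
t(V) = 154*√V
1/(-291957 + (t(-160) + (-16871 - (k(-322) - o)))) = 1/(-291957 + (154*√(-160) + (-16871 - (121 - 1*15138)))) = 1/(-291957 + (154*(4*I*√10) + (-16871 - (121 - 15138)))) = 1/(-291957 + (616*I*√10 + (-16871 - 1*(-15017)))) = 1/(-291957 + (616*I*√10 + (-16871 + 15017))) = 1/(-291957 + (616*I*√10 - 1854)) = 1/(-291957 + (-1854 + 616*I*√10)) = 1/(-293811 + 616*I*√10)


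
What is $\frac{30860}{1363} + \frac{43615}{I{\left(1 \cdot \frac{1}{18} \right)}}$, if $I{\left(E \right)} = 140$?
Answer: $\frac{12753529}{38164} \approx 334.18$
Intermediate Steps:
$\frac{30860}{1363} + \frac{43615}{I{\left(1 \cdot \frac{1}{18} \right)}} = \frac{30860}{1363} + \frac{43615}{140} = 30860 \cdot \frac{1}{1363} + 43615 \cdot \frac{1}{140} = \frac{30860}{1363} + \frac{8723}{28} = \frac{12753529}{38164}$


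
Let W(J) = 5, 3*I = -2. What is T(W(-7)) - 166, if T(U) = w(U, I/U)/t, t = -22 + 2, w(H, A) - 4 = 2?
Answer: -1663/10 ≈ -166.30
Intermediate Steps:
I = -⅔ (I = (⅓)*(-2) = -⅔ ≈ -0.66667)
w(H, A) = 6 (w(H, A) = 4 + 2 = 6)
t = -20
T(U) = -3/10 (T(U) = 6/(-20) = 6*(-1/20) = -3/10)
T(W(-7)) - 166 = -3/10 - 166 = -1663/10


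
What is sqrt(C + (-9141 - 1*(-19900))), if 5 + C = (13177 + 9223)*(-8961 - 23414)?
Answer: I*sqrt(725189246) ≈ 26929.0*I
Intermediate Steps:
C = -725200005 (C = -5 + (13177 + 9223)*(-8961 - 23414) = -5 + 22400*(-32375) = -5 - 725200000 = -725200005)
sqrt(C + (-9141 - 1*(-19900))) = sqrt(-725200005 + (-9141 - 1*(-19900))) = sqrt(-725200005 + (-9141 + 19900)) = sqrt(-725200005 + 10759) = sqrt(-725189246) = I*sqrt(725189246)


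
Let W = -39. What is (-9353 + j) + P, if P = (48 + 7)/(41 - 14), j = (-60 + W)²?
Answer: 12151/27 ≈ 450.04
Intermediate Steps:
j = 9801 (j = (-60 - 39)² = (-99)² = 9801)
P = 55/27 ≈ 2.0370
(-9353 + j) + P = (-9353 + 9801) + 55/27 = 448 + 55/27 = 12151/27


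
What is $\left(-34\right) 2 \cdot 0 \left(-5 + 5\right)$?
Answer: $0$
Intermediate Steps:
$\left(-34\right) 2 \cdot 0 \left(-5 + 5\right) = - 68 \cdot 0 \cdot 0 = \left(-68\right) 0 = 0$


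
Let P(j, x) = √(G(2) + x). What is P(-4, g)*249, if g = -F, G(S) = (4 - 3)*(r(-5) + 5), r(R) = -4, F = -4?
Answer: 249*√5 ≈ 556.78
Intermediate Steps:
G(S) = 1 (G(S) = (4 - 3)*(-4 + 5) = 1*1 = 1)
g = 4 (g = -1*(-4) = 4)
P(j, x) = √(1 + x)
P(-4, g)*249 = √(1 + 4)*249 = √5*249 = 249*√5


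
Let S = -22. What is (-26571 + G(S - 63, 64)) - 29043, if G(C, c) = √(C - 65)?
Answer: -55614 + 5*I*√6 ≈ -55614.0 + 12.247*I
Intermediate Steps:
G(C, c) = √(-65 + C)
(-26571 + G(S - 63, 64)) - 29043 = (-26571 + √(-65 + (-22 - 63))) - 29043 = (-26571 + √(-65 - 85)) - 29043 = (-26571 + √(-150)) - 29043 = (-26571 + 5*I*√6) - 29043 = -55614 + 5*I*√6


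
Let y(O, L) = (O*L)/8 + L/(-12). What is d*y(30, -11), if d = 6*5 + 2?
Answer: -3872/3 ≈ -1290.7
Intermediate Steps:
y(O, L) = -L/12 + L*O/8 (y(O, L) = (L*O)*(⅛) + L*(-1/12) = L*O/8 - L/12 = -L/12 + L*O/8)
d = 32 (d = 30 + 2 = 32)
d*y(30, -11) = 32*((1/24)*(-11)*(-2 + 3*30)) = 32*((1/24)*(-11)*(-2 + 90)) = 32*((1/24)*(-11)*88) = 32*(-121/3) = -3872/3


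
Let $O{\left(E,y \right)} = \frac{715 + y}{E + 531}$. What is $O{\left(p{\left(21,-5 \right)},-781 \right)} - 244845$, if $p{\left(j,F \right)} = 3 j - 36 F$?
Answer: $- \frac{31585016}{129} \approx -2.4485 \cdot 10^{5}$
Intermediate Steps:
$p{\left(j,F \right)} = - 36 F + 3 j$
$O{\left(E,y \right)} = \frac{715 + y}{531 + E}$
$O{\left(p{\left(21,-5 \right)},-781 \right)} - 244845 = \frac{715 - 781}{531 + \left(\left(-36\right) \left(-5\right) + 3 \cdot 21\right)} - 244845 = \frac{1}{531 + \left(180 + 63\right)} \left(-66\right) - 244845 = \frac{1}{531 + 243} \left(-66\right) - 244845 = \frac{1}{774} \left(-66\right) - 244845 = - \frac{11}{129} - 244845 = - \frac{31585016}{129}$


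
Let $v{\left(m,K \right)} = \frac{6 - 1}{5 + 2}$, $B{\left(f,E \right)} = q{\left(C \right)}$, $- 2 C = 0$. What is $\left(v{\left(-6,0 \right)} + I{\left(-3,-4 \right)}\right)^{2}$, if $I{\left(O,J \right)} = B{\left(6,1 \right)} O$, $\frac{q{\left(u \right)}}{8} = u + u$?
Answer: $\frac{25}{49} \approx 0.5102$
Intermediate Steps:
$C = 0$ ($C = \left(- \frac{1}{2}\right) 0 = 0$)
$q{\left(u \right)} = 16 u$ ($q{\left(u \right)} = 8 \left(u + u\right) = 8 \cdot 2 u = 16 u$)
$B{\left(f,E \right)} = 0$ ($B{\left(f,E \right)} = 16 \cdot 0 = 0$)
$I{\left(O,J \right)} = 0$ ($I{\left(O,J \right)} = 0 O = 0$)
$v{\left(m,K \right)} = \frac{5}{7}$
$\left(v{\left(-6,0 \right)} + I{\left(-3,-4 \right)}\right)^{2} = \left(\frac{5}{7} + 0\right)^{2} = \left(\frac{5}{7}\right)^{2} = \frac{25}{49}$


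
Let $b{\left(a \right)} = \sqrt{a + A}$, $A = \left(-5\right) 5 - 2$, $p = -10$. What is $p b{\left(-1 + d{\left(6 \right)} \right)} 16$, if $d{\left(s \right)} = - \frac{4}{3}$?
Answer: $- \frac{320 i \sqrt{66}}{3} \approx - 866.56 i$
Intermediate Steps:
$d{\left(s \right)} = - \frac{4}{3}$ ($d{\left(s \right)} = \left(-4\right) \frac{1}{3} = - \frac{4}{3}$)
$A = -27$ ($A = -25 - 2 = -27$)
$b{\left(a \right)} = \sqrt{-27 + a}$ ($b{\left(a \right)} = \sqrt{a - 27} = \sqrt{-27 + a}$)
$p b{\left(-1 + d{\left(6 \right)} \right)} 16 = - 10 \sqrt{-27 - \frac{7}{3}} \cdot 16 = - 10 \sqrt{- \frac{88}{3}} \cdot 16 = - 10 \frac{2 i \sqrt{66}}{3} \cdot 16 = - \frac{20 i \sqrt{66}}{3} \cdot 16 = - \frac{320 i \sqrt{66}}{3}$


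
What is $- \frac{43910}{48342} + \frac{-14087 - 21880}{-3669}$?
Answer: $\frac{262935154}{29561133} \approx 8.8946$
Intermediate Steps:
$- \frac{43910}{48342} + \frac{-14087 - 21880}{-3669} = \left(-43910\right) \frac{1}{48342} - - \frac{11989}{1223} = - \frac{21955}{24171} + \frac{11989}{1223} = \frac{262935154}{29561133}$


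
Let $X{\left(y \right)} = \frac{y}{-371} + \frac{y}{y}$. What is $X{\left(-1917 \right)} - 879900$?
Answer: $- \frac{326440612}{371} \approx -8.7989 \cdot 10^{5}$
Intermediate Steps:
$X{\left(y \right)} = 1 - \frac{y}{371}$ ($X{\left(y \right)} = y \left(- \frac{1}{371}\right) + 1 = - \frac{y}{371} + 1 = 1 - \frac{y}{371}$)
$X{\left(-1917 \right)} - 879900 = \left(1 - - \frac{1917}{371}\right) - 879900 = \left(1 + \frac{1917}{371}\right) - 879900 = \frac{2288}{371} - 879900 = - \frac{326440612}{371}$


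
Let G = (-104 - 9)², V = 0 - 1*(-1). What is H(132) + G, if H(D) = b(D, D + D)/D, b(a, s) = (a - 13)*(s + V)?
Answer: 1717043/132 ≈ 13008.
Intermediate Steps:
V = 1 (V = 0 + 1 = 1)
G = 12769 (G = (-113)² = 12769)
b(a, s) = (1 + s)*(-13 + a) (b(a, s) = (a - 13)*(s + 1) = (-13 + a)*(1 + s) = (1 + s)*(-13 + a))
H(D) = (-13 - 25*D + 2*D²)/D (H(D) = (-13 + D - 13*(D + D) + D*(D + D))/D = (-13 + D - 26*D + D*(2*D))/D = (-13 + D - 26*D + 2*D²)/D = (-13 - 25*D + 2*D²)/D)
H(132) + G = (-25 - 13/132 + 2*132) + 12769 = (-25 - 13*1/132 + 264) + 12769 = (-25 - 13/132 + 264) + 12769 = 31535/132 + 12769 = 1717043/132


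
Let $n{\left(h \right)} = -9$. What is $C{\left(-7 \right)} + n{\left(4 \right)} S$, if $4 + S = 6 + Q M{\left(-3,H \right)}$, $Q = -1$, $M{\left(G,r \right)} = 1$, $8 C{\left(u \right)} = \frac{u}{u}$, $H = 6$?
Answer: $- \frac{71}{8} \approx -8.875$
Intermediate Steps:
$C{\left(u \right)} = \frac{1}{8}$ ($C{\left(u \right)} = \frac{u \frac{1}{u}}{8} = \frac{1}{8} \cdot 1 = \frac{1}{8}$)
$S = 1$ ($S = -4 + \left(6 - 1\right) = -4 + 5 = 1$)
$C{\left(-7 \right)} + n{\left(4 \right)} S = \frac{1}{8} - 9 = - \frac{71}{8}$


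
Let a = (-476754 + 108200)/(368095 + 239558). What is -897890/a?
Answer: 2148053355/1451 ≈ 1.4804e+6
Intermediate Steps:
a = -368554/607653 ≈ -0.60652
-897890/a = -897890/(-368554/607653) = -897890*(-607653/368554) = 2148053355/1451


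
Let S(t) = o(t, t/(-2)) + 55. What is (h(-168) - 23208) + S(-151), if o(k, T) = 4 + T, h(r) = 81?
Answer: -45985/2 ≈ -22993.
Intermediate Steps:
S(t) = 59 - t/2 (S(t) = (4 + t/(-2)) + 55 = (4 + t*(-½)) + 55 = (4 - t/2) + 55 = 59 - t/2)
(h(-168) - 23208) + S(-151) = (81 - 23208) + (59 - ½*(-151)) = -23127 + (59 + 151/2) = -23127 + 269/2 = -45985/2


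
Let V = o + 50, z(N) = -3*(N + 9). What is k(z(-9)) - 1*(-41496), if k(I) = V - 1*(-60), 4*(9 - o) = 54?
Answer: 83203/2 ≈ 41602.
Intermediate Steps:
o = -9/2 (o = 9 - 1/4*54 = 9 - 27/2 = -9/2 ≈ -4.5000)
z(N) = -27 - 3*N (z(N) = -3*(9 + N) = -27 - 3*N)
V = 91/2 (V = -9/2 + 50 = 91/2 ≈ 45.500)
k(I) = 211/2 (k(I) = 91/2 - 1*(-60) = 91/2 + 60 = 211/2)
k(z(-9)) - 1*(-41496) = 211/2 - 1*(-41496) = 211/2 + 41496 = 83203/2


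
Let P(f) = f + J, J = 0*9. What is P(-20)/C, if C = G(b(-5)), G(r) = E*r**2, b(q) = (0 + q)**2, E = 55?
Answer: -4/6875 ≈ -0.00058182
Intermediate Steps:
b(q) = q**2
J = 0
G(r) = 55*r**2
C = 34375 (C = 55*((-5)**2)**2 = 55*25**2 = 55*625 = 34375)
P(f) = f (P(f) = f + 0 = f)
P(-20)/C = -20/34375 = -20*1/34375 = -4/6875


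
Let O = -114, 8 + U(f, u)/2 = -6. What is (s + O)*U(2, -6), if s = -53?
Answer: 4676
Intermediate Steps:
U(f, u) = -28 (U(f, u) = -16 + 2*(-6) = -16 - 12 = -28)
(s + O)*U(2, -6) = (-53 - 114)*(-28) = -167*(-28) = 4676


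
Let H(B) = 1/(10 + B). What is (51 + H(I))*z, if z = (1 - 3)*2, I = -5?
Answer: -1024/5 ≈ -204.80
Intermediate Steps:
z = -4 (z = -2*2 = -4)
(51 + H(I))*z = (51 + 1/(10 - 5))*(-4) = (51 + 1/5)*(-4) = (51 + ⅕)*(-4) = (256/5)*(-4) = -1024/5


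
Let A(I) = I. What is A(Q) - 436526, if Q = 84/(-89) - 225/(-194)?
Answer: -7537054187/17266 ≈ -4.3653e+5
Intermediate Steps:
Q = 3729/17266 (Q = 84*(-1/89) - 225*(-1/194) = -84/89 + 225/194 = 3729/17266 ≈ 0.21597)
A(Q) - 436526 = 3729/17266 - 436526 = -7537054187/17266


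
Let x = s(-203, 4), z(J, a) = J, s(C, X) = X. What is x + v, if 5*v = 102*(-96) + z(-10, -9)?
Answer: -9782/5 ≈ -1956.4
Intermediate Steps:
x = 4
v = -9802/5 (v = (102*(-96) - 10)/5 = (-9792 - 10)/5 = (⅕)*(-9802) = -9802/5 ≈ -1960.4)
x + v = 4 - 9802/5 = -9782/5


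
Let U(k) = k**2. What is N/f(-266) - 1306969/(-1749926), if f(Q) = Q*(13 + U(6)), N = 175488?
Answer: -145027989971/11404267742 ≈ -12.717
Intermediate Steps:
f(Q) = 49*Q (f(Q) = Q*(13 + 6**2) = Q*(13 + 36) = Q*49 = 49*Q)
N/f(-266) - 1306969/(-1749926) = 175488/((49*(-266))) - 1306969/(-1749926) = 175488/(-13034) - 1306969*(-1/1749926) = 175488*(-1/13034) + 1306969/1749926 = -87744/6517 + 1306969/1749926 = -145027989971/11404267742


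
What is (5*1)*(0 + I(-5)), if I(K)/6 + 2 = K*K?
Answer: 690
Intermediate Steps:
I(K) = -12 + 6*K² (I(K) = -12 + 6*(K*K) = -12 + 6*K²)
(5*1)*(0 + I(-5)) = (5*1)*(0 + (-12 + 6*(-5)²)) = 5*(0 + (-12 + 6*25)) = 5*(0 + (-12 + 150)) = 5*(0 + 138) = 5*138 = 690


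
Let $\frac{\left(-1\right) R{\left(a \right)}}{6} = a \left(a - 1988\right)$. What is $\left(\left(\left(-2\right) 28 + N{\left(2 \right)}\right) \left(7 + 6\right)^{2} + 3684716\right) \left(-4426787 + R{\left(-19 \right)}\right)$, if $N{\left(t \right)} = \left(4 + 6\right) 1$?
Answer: $-17118316021070$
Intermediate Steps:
$N{\left(t \right)} = 10$ ($N{\left(t \right)} = 10 \cdot 1 = 10$)
$R{\left(a \right)} = - 6 a \left(-1988 + a\right)$ ($R{\left(a \right)} = - 6 a \left(a - 1988\right) = - 6 a \left(-1988 + a\right)$)
$\left(\left(\left(-2\right) 28 + N{\left(2 \right)}\right) \left(7 + 6\right)^{2} + 3684716\right) \left(-4426787 + R{\left(-19 \right)}\right) = \left(\left(\left(-2\right) 28 + 10\right) \left(7 + 6\right)^{2} + 3684716\right) \left(-4426787 + 6 \left(-19\right) \left(1988 - -19\right)\right) = \left(\left(-56 + 10\right) 13^{2} + 3684716\right) \left(-4426787 + 6 \left(-19\right) \left(1988 + 19\right)\right) = \left(\left(-46\right) 169 + 3684716\right) \left(-4426787 + 6 \left(-19\right) 2007\right) = \left(-7774 + 3684716\right) \left(-4426787 - 228798\right) = 3676942 \left(-4655585\right) = -17118316021070$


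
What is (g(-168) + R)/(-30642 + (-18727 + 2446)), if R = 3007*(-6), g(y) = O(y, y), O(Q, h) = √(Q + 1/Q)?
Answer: 6014/15641 - 5*I*√47418/3941532 ≈ 0.3845 - 0.00027623*I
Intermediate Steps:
g(y) = √(y + 1/y)
R = -18042
(g(-168) + R)/(-30642 + (-18727 + 2446)) = (√(-168 + 1/(-168)) - 18042)/(-30642 + (-18727 + 2446)) = (√(-168 - 1/168) - 18042)/(-30642 - 16281) = (√(-28225/168) - 18042)/(-46923) = (5*I*√47418/84 - 18042)*(-1/46923) = (-18042 + 5*I*√47418/84)*(-1/46923) = 6014/15641 - 5*I*√47418/3941532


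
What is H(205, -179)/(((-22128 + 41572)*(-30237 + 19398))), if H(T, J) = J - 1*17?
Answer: 49/52688379 ≈ 9.3000e-7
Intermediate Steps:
H(T, J) = -17 + J (H(T, J) = J - 17 = -17 + J)
H(205, -179)/(((-22128 + 41572)*(-30237 + 19398))) = (-17 - 179)/(((-22128 + 41572)*(-30237 + 19398))) = -196/(19444*(-10839)) = -196/(-210753516) = -196*(-1/210753516) = 49/52688379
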